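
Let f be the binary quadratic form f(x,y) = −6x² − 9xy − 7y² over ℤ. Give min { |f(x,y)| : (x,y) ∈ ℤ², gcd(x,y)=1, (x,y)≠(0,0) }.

translate: b→-3 (≡9 mod 12), so (6,9,7)→(6,-3,4)
flip: (6,-3,4)→(4,3,6)
reduced (well bottom): (4,3,6) with a≤c, −a<b≤a
well minimum |f| = |-4| = 4 (negative-definite)

4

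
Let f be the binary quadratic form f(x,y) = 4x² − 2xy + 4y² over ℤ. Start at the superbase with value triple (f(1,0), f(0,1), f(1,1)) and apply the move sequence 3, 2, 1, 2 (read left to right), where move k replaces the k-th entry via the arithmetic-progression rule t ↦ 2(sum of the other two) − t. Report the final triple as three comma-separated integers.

start (4,4,6) = (f(1,0),f(0,1),f(1,1))
replace slot 3: 2·(4+4) − 6 = 10 → (4,4,10)
replace slot 2: 2·(4+10) − 4 = 24 → (4,24,10)
replace slot 1: 2·(24+10) − 4 = 64 → (64,24,10)
replace slot 2: 2·(64+10) − 24 = 124 → (64,124,10)

64,124,10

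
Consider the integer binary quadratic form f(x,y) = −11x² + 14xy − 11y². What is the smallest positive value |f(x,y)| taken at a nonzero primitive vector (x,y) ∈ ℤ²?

translate: b→8 (≡-14 mod 22), so (11,-14,11)→(11,8,8)
flip: (11,8,8)→(8,-8,11)
translate: b→8 (≡-8 mod 16), so (8,-8,11)→(8,8,11)
reduced (well bottom): (8,8,11) with a≤c, −a<b≤a
well minimum |f| = |-8| = 8 (negative-definite)

8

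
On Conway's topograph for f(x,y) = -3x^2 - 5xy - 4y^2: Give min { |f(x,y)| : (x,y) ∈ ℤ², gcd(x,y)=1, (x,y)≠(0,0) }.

translate: b→-1 (≡5 mod 6), so (3,5,4)→(3,-1,2)
flip: (3,-1,2)→(2,1,3)
reduced (well bottom): (2,1,3) with a≤c, −a<b≤a
well minimum |f| = |-2| = 2 (negative-definite)

2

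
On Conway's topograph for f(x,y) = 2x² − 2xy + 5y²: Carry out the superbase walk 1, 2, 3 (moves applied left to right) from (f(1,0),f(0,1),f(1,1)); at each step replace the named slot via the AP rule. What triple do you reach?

start (2,5,5) = (f(1,0),f(0,1),f(1,1))
replace slot 1: 2·(5+5) − 2 = 18 → (18,5,5)
replace slot 2: 2·(18+5) − 5 = 41 → (18,41,5)
replace slot 3: 2·(18+41) − 5 = 113 → (18,41,113)

18,41,113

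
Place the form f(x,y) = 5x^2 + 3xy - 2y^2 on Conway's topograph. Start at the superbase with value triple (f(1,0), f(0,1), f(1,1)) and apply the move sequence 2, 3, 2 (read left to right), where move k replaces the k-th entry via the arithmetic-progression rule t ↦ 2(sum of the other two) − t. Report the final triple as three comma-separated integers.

start (5,-2,6) = (f(1,0),f(0,1),f(1,1))
replace slot 2: 2·(5+6) − (-2) = 24 → (5,24,6)
replace slot 3: 2·(5+24) − 6 = 52 → (5,24,52)
replace slot 2: 2·(5+52) − 24 = 90 → (5,90,52)

5,90,52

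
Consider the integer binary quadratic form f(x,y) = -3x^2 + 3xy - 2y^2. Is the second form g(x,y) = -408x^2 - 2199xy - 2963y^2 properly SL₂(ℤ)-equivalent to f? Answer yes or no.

D₁ = -15, D₂ = -15
f is negative-definite; reduce −f:
−f: translate: b→3 (≡-3 mod 6), so (3,-3,2)→(3,3,2)
−f: flip: (3,3,2)→(2,-3,3)
−f: translate: b→1 (≡-3 mod 4), so (2,-3,3)→(2,1,2)
−f: reduced (well bottom): (2,1,2) with a≤c, −a<b≤a
flip sign back: reduced form of f is (-2,-1,-2)
g is negative-definite; reduce −g:
−g: translate: b→-249 (≡2199 mod 816), so (408,2199,2963)→(408,-249,38)
−g: flip: (408,-249,38)→(38,249,408)
−g: translate: b→21 (≡249 mod 76), so (38,249,408)→(38,21,3)
−g: flip: (38,21,3)→(3,-21,38)
−g: translate: b→3 (≡-21 mod 6), so (3,-21,38)→(3,3,2)
−g: flip: (3,3,2)→(2,-3,3)
−g: translate: b→1 (≡-3 mod 4), so (2,-3,3)→(2,1,2)
−g: reduced (well bottom): (2,1,2) with a≤c, −a<b≤a
flip sign back: reduced form of g is (-2,-1,-2)
reduced forms (-2, -1, -2) vs (-2, -1, -2) ⇒ equivalent

yes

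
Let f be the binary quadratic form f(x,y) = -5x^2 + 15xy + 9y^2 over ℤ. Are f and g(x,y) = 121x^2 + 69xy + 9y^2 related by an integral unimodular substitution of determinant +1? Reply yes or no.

D₁ = 405, D₂ = 405
river cycle of f (length 6): (9, 3, -11), (-11, 19, 1), (1, 19, -11), (-11, 3, 9), (9, 15, -5), (-5, 15, 9)
river cycle of g (length 6): (9, 3, -11), (-11, 19, 1), (1, 19, -11), (-11, 3, 9), (9, 15, -5), (-5, 15, 9)
cycles coincide ⇒ equivalent

yes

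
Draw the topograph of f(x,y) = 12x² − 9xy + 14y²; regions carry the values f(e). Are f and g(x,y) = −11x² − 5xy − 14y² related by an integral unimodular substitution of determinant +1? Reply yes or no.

D₁ = -591, D₂ = -591
f: reduced (well bottom): (12,-9,14) with a≤c, −a<b≤a
g is negative-definite; reduce −g:
−g: reduced (well bottom): (11,5,14) with a≤c, −a<b≤a
flip sign back: reduced form of g is (-11,-5,-14)
reduced forms (12, -9, 14) vs (-11, -5, -14) ⇒ inequivalent

no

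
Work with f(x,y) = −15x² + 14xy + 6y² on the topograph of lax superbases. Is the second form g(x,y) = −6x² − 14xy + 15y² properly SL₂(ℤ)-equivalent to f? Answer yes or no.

D₁ = 556, D₂ = 556
river cycle of f (length 18): (6, 22, -3), (-3, 20, 13), (13, 6, -10), (-10, 14, 9), (9, 22, -2), (-2, 22, 9), (9, 14, -10), (-10, 6, 13), (13, 20, -3), (-3, 22, 6), … (8 more)
river cycle of g (length 18): (15, 14, -6), (-6, 22, 3), (3, 20, -13), (-13, 6, 10), (10, 14, -9), (-9, 22, 2), (2, 22, -9), (-9, 14, 10), (10, 6, -13), (-13, 20, 3), … (8 more)
cycles differ ⇒ inequivalent

no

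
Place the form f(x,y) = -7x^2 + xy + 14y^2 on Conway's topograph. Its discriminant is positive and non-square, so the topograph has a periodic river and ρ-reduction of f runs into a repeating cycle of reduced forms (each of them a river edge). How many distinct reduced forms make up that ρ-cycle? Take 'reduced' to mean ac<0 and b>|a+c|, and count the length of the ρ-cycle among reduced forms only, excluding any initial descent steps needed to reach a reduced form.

D = 393, ⌊√D⌋ = 19
descent: ρ → (14,-1,-7)
descent: ρ → (-7,15,6)  [lands on river]
river: ρ → (6,9,-13)
river: ρ → (-13,17,2)
river: ρ → (2,19,-4)
river: ρ → (-4,13,14)
river: ρ → (14,15,-3)
river: ρ → (-3,15,14)
river: ρ → (14,13,-4)
river: ρ → (-4,19,2)
river: ρ → (2,17,-13)
river: ρ → (-13,9,6)
river: ρ → (6,15,-7)
river: ρ → (-7,13,8)
river: ρ → (8,19,-1)
river: ρ → (-1,19,8)
river: ρ → (8,13,-7)
ρ-cycle length = 16 (tail of 2 descent steps not counted)

16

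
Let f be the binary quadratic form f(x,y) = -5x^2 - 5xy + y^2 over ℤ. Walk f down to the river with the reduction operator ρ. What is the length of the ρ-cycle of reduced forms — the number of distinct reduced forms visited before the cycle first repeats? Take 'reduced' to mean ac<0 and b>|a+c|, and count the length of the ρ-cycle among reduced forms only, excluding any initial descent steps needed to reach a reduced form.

D = 45, ⌊√D⌋ = 6
descent: ρ → (1,5,-5)  [lands on river]
river: ρ → (-5,5,1)
ρ-cycle length = 2 (tail of 1 descent step not counted)

2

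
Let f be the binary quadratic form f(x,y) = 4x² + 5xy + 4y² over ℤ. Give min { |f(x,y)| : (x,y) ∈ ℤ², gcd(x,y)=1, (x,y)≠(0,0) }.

translate: b→-3 (≡5 mod 8), so (4,5,4)→(4,-3,3)
flip: (4,-3,3)→(3,3,4)
reduced (well bottom): (3,3,4) with a≤c, −a<b≤a
well minimum = a = 3

3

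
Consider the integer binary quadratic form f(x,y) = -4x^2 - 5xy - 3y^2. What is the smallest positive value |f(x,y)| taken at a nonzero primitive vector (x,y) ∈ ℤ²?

translate: b→-3 (≡5 mod 8), so (4,5,3)→(4,-3,2)
flip: (4,-3,2)→(2,3,4)
translate: b→-1 (≡3 mod 4), so (2,3,4)→(2,-1,3)
reduced (well bottom): (2,-1,3) with a≤c, −a<b≤a
well minimum |f| = |-2| = 2 (negative-definite)

2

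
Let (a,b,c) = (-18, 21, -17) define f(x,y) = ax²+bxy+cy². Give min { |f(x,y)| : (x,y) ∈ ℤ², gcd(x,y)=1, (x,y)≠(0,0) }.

translate: b→15 (≡-21 mod 36), so (18,-21,17)→(18,15,14)
flip: (18,15,14)→(14,-15,18)
translate: b→13 (≡-15 mod 28), so (14,-15,18)→(14,13,17)
reduced (well bottom): (14,13,17) with a≤c, −a<b≤a
well minimum |f| = |-14| = 14 (negative-definite)

14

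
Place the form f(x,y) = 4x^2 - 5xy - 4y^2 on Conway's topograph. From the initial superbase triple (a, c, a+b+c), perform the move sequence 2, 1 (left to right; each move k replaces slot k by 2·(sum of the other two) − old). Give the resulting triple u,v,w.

start (4,-4,-5) = (f(1,0),f(0,1),f(1,1))
replace slot 2: 2·(4+(-5)) − (-4) = 2 → (4,2,-5)
replace slot 1: 2·(2+(-5)) − 4 = -10 → (-10,2,-5)

-10,2,-5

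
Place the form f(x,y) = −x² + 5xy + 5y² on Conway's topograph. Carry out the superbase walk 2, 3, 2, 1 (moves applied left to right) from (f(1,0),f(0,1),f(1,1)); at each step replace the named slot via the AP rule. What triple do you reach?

start (-1,5,9) = (f(1,0),f(0,1),f(1,1))
replace slot 2: 2·((-1)+9) − 5 = 11 → (-1,11,9)
replace slot 3: 2·((-1)+11) − 9 = 11 → (-1,11,11)
replace slot 2: 2·((-1)+11) − 11 = 9 → (-1,9,11)
replace slot 1: 2·(9+11) − (-1) = 41 → (41,9,11)

41,9,11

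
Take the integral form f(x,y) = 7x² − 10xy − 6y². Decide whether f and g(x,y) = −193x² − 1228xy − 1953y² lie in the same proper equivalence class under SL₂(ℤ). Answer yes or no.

D₁ = 268, D₂ = 268
river cycle of f (length 10): (-6, 10, 7), (7, 4, -9), (-9, 14, 2), (2, 14, -9), (-9, 4, 7), (7, 10, -6), (-6, 14, 3), (3, 16, -1), (-1, 16, 3), (3, 14, -6)
river cycle of g (length 10): (-6, 10, 7), (7, 4, -9), (-9, 14, 2), (2, 14, -9), (-9, 4, 7), (7, 10, -6), (-6, 14, 3), (3, 16, -1), (-1, 16, 3), (3, 14, -6)
cycles coincide ⇒ equivalent

yes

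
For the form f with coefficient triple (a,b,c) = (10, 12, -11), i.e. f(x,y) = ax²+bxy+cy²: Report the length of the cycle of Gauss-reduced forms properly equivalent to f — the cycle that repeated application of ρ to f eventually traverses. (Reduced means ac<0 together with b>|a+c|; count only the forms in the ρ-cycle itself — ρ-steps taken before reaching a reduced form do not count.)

D = 584, ⌊√D⌋ = 24
river: ρ → (-11,10,11)
river: ρ → (11,12,-10)
river: ρ → (-10,8,13)
river: ρ → (13,18,-5)
river: ρ → (-5,22,5)
river: ρ → (5,18,-13)
river: ρ → (-13,8,10)
river: ρ → (10,12,-11)
ρ-cycle length = 8 (tail of 0 descent steps not counted)

8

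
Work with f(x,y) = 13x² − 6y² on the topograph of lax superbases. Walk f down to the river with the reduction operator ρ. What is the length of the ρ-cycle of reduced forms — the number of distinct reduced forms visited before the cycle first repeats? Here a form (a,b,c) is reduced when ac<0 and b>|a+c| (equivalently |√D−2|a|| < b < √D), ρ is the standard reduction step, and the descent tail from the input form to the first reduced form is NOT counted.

D = 312, ⌊√D⌋ = 17
descent: ρ → (-6,12,7)  [lands on river]
river: ρ → (7,16,-2)
river: ρ → (-2,16,7)
river: ρ → (7,12,-6)
ρ-cycle length = 4 (tail of 1 descent step not counted)

4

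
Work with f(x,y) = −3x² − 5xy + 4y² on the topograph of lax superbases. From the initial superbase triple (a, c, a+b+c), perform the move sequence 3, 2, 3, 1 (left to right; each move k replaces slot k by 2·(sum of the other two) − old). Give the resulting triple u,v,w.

start (-3,4,-4) = (f(1,0),f(0,1),f(1,1))
replace slot 3: 2·((-3)+4) − (-4) = 6 → (-3,4,6)
replace slot 2: 2·((-3)+6) − 4 = 2 → (-3,2,6)
replace slot 3: 2·((-3)+2) − 6 = -8 → (-3,2,-8)
replace slot 1: 2·(2+(-8)) − (-3) = -9 → (-9,2,-8)

-9,2,-8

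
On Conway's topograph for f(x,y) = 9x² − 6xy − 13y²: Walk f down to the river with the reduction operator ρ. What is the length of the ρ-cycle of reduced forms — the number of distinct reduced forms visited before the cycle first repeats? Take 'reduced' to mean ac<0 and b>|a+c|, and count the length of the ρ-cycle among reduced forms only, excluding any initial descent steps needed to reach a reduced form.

D = 504, ⌊√D⌋ = 22
descent: ρ → (-13,6,9)  [lands on river]
river: ρ → (9,12,-10)
river: ρ → (-10,8,11)
river: ρ → (11,14,-7)
river: ρ → (-7,14,11)
river: ρ → (11,8,-10)
river: ρ → (-10,12,9)
river: ρ → (9,6,-13)
river: ρ → (-13,20,2)
river: ρ → (2,20,-13)
ρ-cycle length = 10 (tail of 1 descent step not counted)

10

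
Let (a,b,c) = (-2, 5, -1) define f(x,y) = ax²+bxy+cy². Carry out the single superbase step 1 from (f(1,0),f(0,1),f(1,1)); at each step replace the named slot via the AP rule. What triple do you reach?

start (-2,-1,2) = (f(1,0),f(0,1),f(1,1))
replace slot 1: 2·((-1)+2) − (-2) = 4 → (4,-1,2)

4,-1,2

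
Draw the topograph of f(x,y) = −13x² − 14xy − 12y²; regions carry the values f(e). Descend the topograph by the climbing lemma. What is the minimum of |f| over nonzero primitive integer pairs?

translate: b→-12 (≡14 mod 26), so (13,14,12)→(13,-12,11)
flip: (13,-12,11)→(11,12,13)
translate: b→-10 (≡12 mod 22), so (11,12,13)→(11,-10,12)
reduced (well bottom): (11,-10,12) with a≤c, −a<b≤a
well minimum |f| = |-11| = 11 (negative-definite)

11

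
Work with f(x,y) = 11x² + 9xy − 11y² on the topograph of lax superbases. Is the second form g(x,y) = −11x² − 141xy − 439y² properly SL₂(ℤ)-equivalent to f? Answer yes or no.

D₁ = 565, D₂ = 565
river cycle of f (length 10): (-11, 13, 9), (9, 23, -1), (-1, 23, 9), (9, 13, -11), (-11, 9, 11), (11, 13, -9), (-9, 23, 1), (1, 23, -9), (-9, 13, 11), (11, 9, -11)
river cycle of g (length 10): (-11, 13, 9), (9, 23, -1), (-1, 23, 9), (9, 13, -11), (-11, 9, 11), (11, 13, -9), (-9, 23, 1), (1, 23, -9), (-9, 13, 11), (11, 9, -11)
cycles coincide ⇒ equivalent

yes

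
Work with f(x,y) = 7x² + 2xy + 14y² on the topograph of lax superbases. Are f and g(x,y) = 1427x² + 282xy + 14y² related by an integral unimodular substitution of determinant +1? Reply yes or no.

D₁ = -388, D₂ = -388
f: reduced (well bottom): (7,2,14) with a≤c, −a<b≤a
g: flip: (1427,282,14)→(14,-282,1427)
g: translate: b→-2 (≡-282 mod 28), so (14,-282,1427)→(14,-2,7)
g: flip: (14,-2,7)→(7,2,14)
g: reduced (well bottom): (7,2,14) with a≤c, −a<b≤a
reduced forms (7, 2, 14) vs (7, 2, 14) ⇒ equivalent

yes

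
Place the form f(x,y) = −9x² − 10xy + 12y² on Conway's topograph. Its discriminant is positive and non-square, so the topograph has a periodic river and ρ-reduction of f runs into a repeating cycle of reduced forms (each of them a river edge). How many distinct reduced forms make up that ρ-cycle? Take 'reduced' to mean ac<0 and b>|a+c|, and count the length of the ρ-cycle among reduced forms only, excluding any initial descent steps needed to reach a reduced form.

D = 532, ⌊√D⌋ = 23
descent: ρ → (12,10,-9)  [lands on river]
river: ρ → (-9,8,13)
river: ρ → (13,18,-4)
river: ρ → (-4,22,3)
river: ρ → (3,20,-11)
river: ρ → (-11,2,12)
river: ρ → (12,22,-1)
river: ρ → (-1,22,12)
river: ρ → (12,2,-11)
river: ρ → (-11,20,3)
river: ρ → (3,22,-4)
river: ρ → (-4,18,13)
river: ρ → (13,8,-9)
river: ρ → (-9,10,12)
river: ρ → (12,14,-7)
river: ρ → (-7,14,12)
ρ-cycle length = 16 (tail of 1 descent step not counted)

16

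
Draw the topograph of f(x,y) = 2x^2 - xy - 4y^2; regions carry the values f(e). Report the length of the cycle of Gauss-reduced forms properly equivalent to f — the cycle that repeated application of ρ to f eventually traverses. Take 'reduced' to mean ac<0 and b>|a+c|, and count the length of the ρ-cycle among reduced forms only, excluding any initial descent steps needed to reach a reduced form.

D = 33, ⌊√D⌋ = 5
descent: ρ → (-4,1,2)
descent: ρ → (2,3,-3)  [lands on river]
river: ρ → (-3,3,2)
river: ρ → (2,5,-1)
river: ρ → (-1,5,2)
ρ-cycle length = 4 (tail of 2 descent steps not counted)

4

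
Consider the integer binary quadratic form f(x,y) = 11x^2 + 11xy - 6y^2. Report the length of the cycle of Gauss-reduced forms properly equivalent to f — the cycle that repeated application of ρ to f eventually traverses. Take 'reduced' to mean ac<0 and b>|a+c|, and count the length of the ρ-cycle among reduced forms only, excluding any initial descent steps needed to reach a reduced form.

D = 385, ⌊√D⌋ = 19
river: ρ → (-6,13,9)
river: ρ → (9,5,-10)
river: ρ → (-10,15,4)
river: ρ → (4,17,-6)
river: ρ → (-6,19,1)
river: ρ → (1,19,-6)
river: ρ → (-6,17,4)
river: ρ → (4,15,-10)
river: ρ → (-10,5,9)
river: ρ → (9,13,-6)
river: ρ → (-6,11,11)
river: ρ → (11,11,-6)
ρ-cycle length = 12 (tail of 0 descent steps not counted)

12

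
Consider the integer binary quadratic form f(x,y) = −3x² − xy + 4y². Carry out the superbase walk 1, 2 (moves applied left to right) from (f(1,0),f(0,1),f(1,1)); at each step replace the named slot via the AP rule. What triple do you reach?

start (-3,4,0) = (f(1,0),f(0,1),f(1,1))
replace slot 1: 2·(4+0) − (-3) = 11 → (11,4,0)
replace slot 2: 2·(11+0) − 4 = 18 → (11,18,0)

11,18,0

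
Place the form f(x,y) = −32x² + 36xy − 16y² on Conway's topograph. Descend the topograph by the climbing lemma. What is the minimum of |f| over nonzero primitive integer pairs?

translate: b→28 (≡-36 mod 64), so (32,-36,16)→(32,28,12)
flip: (32,28,12)→(12,-28,32)
translate: b→-4 (≡-28 mod 24), so (12,-28,32)→(12,-4,16)
reduced (well bottom): (12,-4,16) with a≤c, −a<b≤a
well minimum |f| = |-12| = 12 (negative-definite)

12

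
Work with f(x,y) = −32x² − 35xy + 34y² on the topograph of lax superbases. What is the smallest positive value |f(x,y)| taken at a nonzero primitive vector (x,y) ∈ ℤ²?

descent: ρ → (34,35,-32)  [lands on river]
river: ρ → (-32,29,37)
river: ρ → (37,45,-24)
river: ρ → (-24,51,31)
river: ρ → (31,73,-2)
river: ρ → (-2,71,67)
river: ρ → (67,63,-6)
river: ρ → (-6,69,34)
river: ρ → (34,67,-8)
river: ρ → (-8,61,58)
river: ρ → (58,55,-11)
river: ρ → (-11,55,58)
river: ρ → (58,61,-8)
river: ρ → (-8,67,34)
river: ρ → (34,69,-6)
river: ρ → (-6,63,67)
river: ρ → (67,71,-2)
river: ρ → (-2,73,31)
river: ρ → (31,51,-24)
river: ρ → (-24,45,37)
river: ρ → (37,29,-32)
river: ρ → (-32,35,34)
river: ρ → (34,33,-33)
river: ρ → (-33,33,34)
closes: descent 1, river 24
min |a| on river = 2

2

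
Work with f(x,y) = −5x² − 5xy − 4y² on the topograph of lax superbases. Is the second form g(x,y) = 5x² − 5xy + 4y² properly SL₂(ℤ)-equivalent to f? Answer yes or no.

D₁ = -55, D₂ = -55
f is negative-definite; reduce −f:
−f: flip: (5,5,4)→(4,-5,5)
−f: translate: b→3 (≡-5 mod 8), so (4,-5,5)→(4,3,4)
−f: reduced (well bottom): (4,3,4) with a≤c, −a<b≤a
flip sign back: reduced form of f is (-4,-3,-4)
g: translate: b→5 (≡-5 mod 10), so (5,-5,4)→(5,5,4)
g: flip: (5,5,4)→(4,-5,5)
g: translate: b→3 (≡-5 mod 8), so (4,-5,5)→(4,3,4)
g: reduced (well bottom): (4,3,4) with a≤c, −a<b≤a
reduced forms (-4, -3, -4) vs (4, 3, 4) ⇒ inequivalent

no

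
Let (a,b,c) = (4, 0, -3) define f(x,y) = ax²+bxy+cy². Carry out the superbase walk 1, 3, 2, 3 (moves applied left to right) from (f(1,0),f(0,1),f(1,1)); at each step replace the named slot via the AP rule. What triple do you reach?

start (4,-3,1) = (f(1,0),f(0,1),f(1,1))
replace slot 1: 2·((-3)+1) − 4 = -8 → (-8,-3,1)
replace slot 3: 2·((-8)+(-3)) − 1 = -23 → (-8,-3,-23)
replace slot 2: 2·((-8)+(-23)) − (-3) = -59 → (-8,-59,-23)
replace slot 3: 2·((-8)+(-59)) − (-23) = -111 → (-8,-59,-111)

-8,-59,-111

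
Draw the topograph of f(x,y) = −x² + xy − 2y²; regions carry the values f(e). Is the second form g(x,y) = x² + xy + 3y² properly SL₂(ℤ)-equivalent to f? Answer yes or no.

D₁ = -7, D₂ = -11
discriminants differ ⇒ not SL₂(ℤ)-equivalent

no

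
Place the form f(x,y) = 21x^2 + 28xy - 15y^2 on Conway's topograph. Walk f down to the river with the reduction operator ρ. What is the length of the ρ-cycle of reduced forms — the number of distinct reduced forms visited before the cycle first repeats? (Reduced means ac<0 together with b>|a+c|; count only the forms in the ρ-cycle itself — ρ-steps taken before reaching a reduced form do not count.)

D = 2044, ⌊√D⌋ = 45
river: ρ → (-15,32,17)
river: ρ → (17,36,-11)
river: ρ → (-11,30,26)
river: ρ → (26,22,-15)
river: ρ → (-15,38,10)
river: ρ → (10,42,-7)
river: ρ → (-7,42,10)
river: ρ → (10,38,-15)
river: ρ → (-15,22,26)
river: ρ → (26,30,-11)
river: ρ → (-11,36,17)
river: ρ → (17,32,-15)
river: ρ → (-15,28,21)
river: ρ → (21,14,-22)
river: ρ → (-22,30,13)
river: ρ → (13,22,-30)
river: ρ → (-30,38,5)
river: ρ → (5,42,-14)
river: ρ → (-14,42,5)
river: ρ → (5,38,-30)
river: ρ → (-30,22,13)
river: ρ → (13,30,-22)
river: ρ → (-22,14,21)
river: ρ → (21,28,-15)
ρ-cycle length = 24 (tail of 0 descent steps not counted)

24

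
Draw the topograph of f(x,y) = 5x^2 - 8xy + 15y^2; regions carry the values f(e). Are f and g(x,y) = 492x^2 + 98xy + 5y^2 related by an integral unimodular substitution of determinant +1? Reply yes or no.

D₁ = -236, D₂ = -236
f: translate: b→2 (≡-8 mod 10), so (5,-8,15)→(5,2,12)
f: reduced (well bottom): (5,2,12) with a≤c, −a<b≤a
g: flip: (492,98,5)→(5,-98,492)
g: translate: b→2 (≡-98 mod 10), so (5,-98,492)→(5,2,12)
g: reduced (well bottom): (5,2,12) with a≤c, −a<b≤a
reduced forms (5, 2, 12) vs (5, 2, 12) ⇒ equivalent

yes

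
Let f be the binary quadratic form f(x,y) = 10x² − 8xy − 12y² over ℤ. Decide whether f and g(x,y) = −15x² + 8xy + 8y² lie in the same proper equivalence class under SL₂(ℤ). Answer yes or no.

D₁ = 544, D₂ = 544
river cycle of f (length 6): (-12, 8, 10), (10, 12, -10), (-10, 8, 12), (12, 16, -6), (-6, 20, 6), (6, 16, -12)
river cycle of g (length 4): (8, 8, -15), (-15, 22, 1), (1, 22, -15), (-15, 8, 8)
cycles differ ⇒ inequivalent

no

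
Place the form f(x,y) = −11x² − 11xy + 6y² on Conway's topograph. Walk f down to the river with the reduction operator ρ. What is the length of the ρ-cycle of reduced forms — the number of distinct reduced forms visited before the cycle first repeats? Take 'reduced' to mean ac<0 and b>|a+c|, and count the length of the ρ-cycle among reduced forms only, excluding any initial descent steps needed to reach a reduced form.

D = 385, ⌊√D⌋ = 19
descent: ρ → (6,11,-11)  [lands on river]
river: ρ → (-11,11,6)
river: ρ → (6,13,-9)
river: ρ → (-9,5,10)
river: ρ → (10,15,-4)
river: ρ → (-4,17,6)
river: ρ → (6,19,-1)
river: ρ → (-1,19,6)
river: ρ → (6,17,-4)
river: ρ → (-4,15,10)
river: ρ → (10,5,-9)
river: ρ → (-9,13,6)
ρ-cycle length = 12 (tail of 1 descent step not counted)

12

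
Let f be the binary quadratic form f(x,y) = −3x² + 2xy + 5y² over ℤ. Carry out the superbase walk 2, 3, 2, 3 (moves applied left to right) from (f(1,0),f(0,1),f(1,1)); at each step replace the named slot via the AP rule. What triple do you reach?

start (-3,5,4) = (f(1,0),f(0,1),f(1,1))
replace slot 2: 2·((-3)+4) − 5 = -3 → (-3,-3,4)
replace slot 3: 2·((-3)+(-3)) − 4 = -16 → (-3,-3,-16)
replace slot 2: 2·((-3)+(-16)) − (-3) = -35 → (-3,-35,-16)
replace slot 3: 2·((-3)+(-35)) − (-16) = -60 → (-3,-35,-60)

-3,-35,-60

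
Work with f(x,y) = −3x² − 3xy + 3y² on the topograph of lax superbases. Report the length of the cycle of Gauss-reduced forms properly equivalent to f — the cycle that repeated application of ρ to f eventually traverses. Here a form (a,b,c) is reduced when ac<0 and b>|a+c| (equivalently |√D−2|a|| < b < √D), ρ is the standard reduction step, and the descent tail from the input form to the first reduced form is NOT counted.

D = 45, ⌊√D⌋ = 6
descent: ρ → (3,3,-3)  [lands on river]
river: ρ → (-3,3,3)
ρ-cycle length = 2 (tail of 1 descent step not counted)

2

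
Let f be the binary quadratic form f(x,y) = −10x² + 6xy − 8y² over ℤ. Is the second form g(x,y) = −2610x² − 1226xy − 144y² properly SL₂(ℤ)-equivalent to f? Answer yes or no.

D₁ = -284, D₂ = -284
f is negative-definite; reduce −f:
−f: flip: (10,-6,8)→(8,6,10)
−f: reduced (well bottom): (8,6,10) with a≤c, −a<b≤a
flip sign back: reduced form of f is (-8,-6,-10)
g is negative-definite; reduce −g:
−g: flip: (2610,1226,144)→(144,-1226,2610)
−g: translate: b→-74 (≡-1226 mod 288), so (144,-1226,2610)→(144,-74,10)
−g: flip: (144,-74,10)→(10,74,144)
−g: translate: b→-6 (≡74 mod 20), so (10,74,144)→(10,-6,8)
−g: flip: (10,-6,8)→(8,6,10)
−g: reduced (well bottom): (8,6,10) with a≤c, −a<b≤a
flip sign back: reduced form of g is (-8,-6,-10)
reduced forms (-8, -6, -10) vs (-8, -6, -10) ⇒ equivalent

yes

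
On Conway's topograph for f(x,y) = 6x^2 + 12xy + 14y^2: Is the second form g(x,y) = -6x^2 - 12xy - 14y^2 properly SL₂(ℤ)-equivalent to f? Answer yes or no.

D₁ = -192, D₂ = -192
f: translate: b→0 (≡12 mod 12), so (6,12,14)→(6,0,8)
f: reduced (well bottom): (6,0,8) with a≤c, −a<b≤a
g is negative-definite; reduce −g:
−g: translate: b→0 (≡12 mod 12), so (6,12,14)→(6,0,8)
−g: reduced (well bottom): (6,0,8) with a≤c, −a<b≤a
flip sign back: reduced form of g is (-6,0,-8)
reduced forms (6, 0, 8) vs (-6, 0, -8) ⇒ inequivalent

no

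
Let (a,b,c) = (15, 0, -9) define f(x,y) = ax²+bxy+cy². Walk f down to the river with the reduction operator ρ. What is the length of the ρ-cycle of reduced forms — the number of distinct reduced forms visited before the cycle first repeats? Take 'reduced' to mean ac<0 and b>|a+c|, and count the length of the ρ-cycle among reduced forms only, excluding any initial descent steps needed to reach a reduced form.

D = 540, ⌊√D⌋ = 23
descent: ρ → (-9,18,6)  [lands on river]
river: ρ → (6,18,-9)
ρ-cycle length = 2 (tail of 1 descent step not counted)

2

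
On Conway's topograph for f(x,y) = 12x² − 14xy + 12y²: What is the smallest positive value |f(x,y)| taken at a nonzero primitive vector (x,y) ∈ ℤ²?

translate: b→10 (≡-14 mod 24), so (12,-14,12)→(12,10,10)
flip: (12,10,10)→(10,-10,12)
translate: b→10 (≡-10 mod 20), so (10,-10,12)→(10,10,12)
reduced (well bottom): (10,10,12) with a≤c, −a<b≤a
well minimum = a = 10

10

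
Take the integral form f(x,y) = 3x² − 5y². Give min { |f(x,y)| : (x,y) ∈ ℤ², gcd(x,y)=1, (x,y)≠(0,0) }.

descent: ρ → (-5,0,3)
descent: ρ → (3,6,-2)  [lands on river]
river: ρ → (-2,6,3)
closes: descent 2, river 2
min |a| on river = 2

2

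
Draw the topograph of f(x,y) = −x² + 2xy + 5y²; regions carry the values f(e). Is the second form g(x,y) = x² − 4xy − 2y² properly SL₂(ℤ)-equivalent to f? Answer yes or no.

D₁ = 24, D₂ = 24
river cycle of f (length 2): (-1, 4, 2), (2, 4, -1)
river cycle of g (length 2): (-2, 4, 1), (1, 4, -2)
cycles differ ⇒ inequivalent

no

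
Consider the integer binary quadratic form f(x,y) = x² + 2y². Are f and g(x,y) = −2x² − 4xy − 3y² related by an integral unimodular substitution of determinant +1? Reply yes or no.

D₁ = -8, D₂ = -8
f: reduced (well bottom): (1,0,2) with a≤c, −a<b≤a
g is negative-definite; reduce −g:
−g: translate: b→0 (≡4 mod 4), so (2,4,3)→(2,0,1)
−g: flip: (2,0,1)→(1,0,2)
−g: reduced (well bottom): (1,0,2) with a≤c, −a<b≤a
flip sign back: reduced form of g is (-1,0,-2)
reduced forms (1, 0, 2) vs (-1, 0, -2) ⇒ inequivalent

no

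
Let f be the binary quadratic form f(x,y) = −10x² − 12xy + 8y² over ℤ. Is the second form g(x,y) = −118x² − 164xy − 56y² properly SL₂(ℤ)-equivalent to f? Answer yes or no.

D₁ = 464, D₂ = 464
river cycle of f (length 10): (8, 12, -10), (-10, 8, 10), (10, 12, -8), (-8, 20, 2), (2, 20, -8), (-8, 12, 10), (10, 8, -10), (-10, 12, 8), (8, 20, -2), (-2, 20, 8)
river cycle of g (length 10): (-10, 8, 10), (10, 12, -8), (-8, 20, 2), (2, 20, -8), (-8, 12, 10), (10, 8, -10), (-10, 12, 8), (8, 20, -2), (-2, 20, 8), (8, 12, -10)
cycles coincide ⇒ equivalent

yes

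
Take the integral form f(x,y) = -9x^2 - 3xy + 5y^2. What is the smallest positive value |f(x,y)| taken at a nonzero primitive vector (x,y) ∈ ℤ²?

descent: ρ → (5,13,-1)  [lands on river]
river: ρ → (-1,13,5)
river: ρ → (5,7,-7)
river: ρ → (-7,7,5)
closes: descent 1, river 4
min |a| on river = 1

1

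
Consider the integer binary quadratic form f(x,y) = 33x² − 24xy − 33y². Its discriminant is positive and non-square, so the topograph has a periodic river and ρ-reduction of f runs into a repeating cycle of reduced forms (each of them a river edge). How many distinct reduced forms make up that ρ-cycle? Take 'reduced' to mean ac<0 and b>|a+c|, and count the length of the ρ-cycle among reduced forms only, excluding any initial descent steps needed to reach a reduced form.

D = 4932, ⌊√D⌋ = 70
descent: ρ → (-33,24,33)  [lands on river]
river: ρ → (33,42,-24)
river: ρ → (-24,54,21)
river: ρ → (21,30,-48)
river: ρ → (-48,66,3)
river: ρ → (3,66,-48)
river: ρ → (-48,30,21)
river: ρ → (21,54,-24)
river: ρ → (-24,42,33)
river: ρ → (33,24,-33)
river: ρ → (-33,42,24)
river: ρ → (24,54,-21)
river: ρ → (-21,30,48)
river: ρ → (48,66,-3)
river: ρ → (-3,66,48)
river: ρ → (48,30,-21)
river: ρ → (-21,54,24)
river: ρ → (24,42,-33)
ρ-cycle length = 18 (tail of 1 descent step not counted)

18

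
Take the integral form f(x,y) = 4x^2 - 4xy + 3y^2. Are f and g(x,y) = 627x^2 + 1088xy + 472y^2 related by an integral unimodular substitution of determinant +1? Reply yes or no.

D₁ = -32, D₂ = -32
f: translate: b→4 (≡-4 mod 8), so (4,-4,3)→(4,4,3)
f: flip: (4,4,3)→(3,-4,4)
f: translate: b→2 (≡-4 mod 6), so (3,-4,4)→(3,2,3)
f: reduced (well bottom): (3,2,3) with a≤c, −a<b≤a
g: translate: b→-166 (≡1088 mod 1254), so (627,1088,472)→(627,-166,11)
g: flip: (627,-166,11)→(11,166,627)
g: translate: b→-10 (≡166 mod 22), so (11,166,627)→(11,-10,3)
g: flip: (11,-10,3)→(3,10,11)
g: translate: b→-2 (≡10 mod 6), so (3,10,11)→(3,-2,3)
g: flip: (3,-2,3)→(3,2,3)
g: reduced (well bottom): (3,2,3) with a≤c, −a<b≤a
reduced forms (3, 2, 3) vs (3, 2, 3) ⇒ equivalent

yes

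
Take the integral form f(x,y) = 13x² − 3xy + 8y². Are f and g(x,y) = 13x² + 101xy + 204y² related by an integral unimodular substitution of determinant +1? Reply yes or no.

D₁ = -407, D₂ = -407
f: flip: (13,-3,8)→(8,3,13)
f: reduced (well bottom): (8,3,13) with a≤c, −a<b≤a
g: translate: b→-3 (≡101 mod 26), so (13,101,204)→(13,-3,8)
g: flip: (13,-3,8)→(8,3,13)
g: reduced (well bottom): (8,3,13) with a≤c, −a<b≤a
reduced forms (8, 3, 13) vs (8, 3, 13) ⇒ equivalent

yes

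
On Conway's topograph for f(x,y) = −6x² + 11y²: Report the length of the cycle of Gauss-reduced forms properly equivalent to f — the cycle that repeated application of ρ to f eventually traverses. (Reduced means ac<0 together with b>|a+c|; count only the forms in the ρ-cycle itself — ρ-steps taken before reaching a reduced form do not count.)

D = 264, ⌊√D⌋ = 16
descent: ρ → (11,0,-6)
descent: ρ → (-6,12,5)  [lands on river]
river: ρ → (5,8,-10)
river: ρ → (-10,12,3)
river: ρ → (3,12,-10)
river: ρ → (-10,8,5)
river: ρ → (5,12,-6)
ρ-cycle length = 6 (tail of 2 descent steps not counted)

6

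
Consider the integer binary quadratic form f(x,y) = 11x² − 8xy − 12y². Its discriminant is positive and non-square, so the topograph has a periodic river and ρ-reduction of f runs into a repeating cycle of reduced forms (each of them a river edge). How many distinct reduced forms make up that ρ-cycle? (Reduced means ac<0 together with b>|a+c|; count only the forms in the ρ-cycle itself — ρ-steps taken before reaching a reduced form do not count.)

D = 592, ⌊√D⌋ = 24
descent: ρ → (-12,8,11)  [lands on river]
river: ρ → (11,14,-9)
river: ρ → (-9,22,3)
river: ρ → (3,20,-16)
river: ρ → (-16,12,7)
river: ρ → (7,16,-12)
ρ-cycle length = 6 (tail of 1 descent step not counted)

6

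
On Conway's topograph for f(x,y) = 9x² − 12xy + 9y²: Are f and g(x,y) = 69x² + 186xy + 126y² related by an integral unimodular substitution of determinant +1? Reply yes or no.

D₁ = -180, D₂ = -180
f: translate: b→6 (≡-12 mod 18), so (9,-12,9)→(9,6,6)
f: flip: (9,6,6)→(6,-6,9)
f: translate: b→6 (≡-6 mod 12), so (6,-6,9)→(6,6,9)
f: reduced (well bottom): (6,6,9) with a≤c, −a<b≤a
g: translate: b→48 (≡186 mod 138), so (69,186,126)→(69,48,9)
g: flip: (69,48,9)→(9,-48,69)
g: translate: b→6 (≡-48 mod 18), so (9,-48,69)→(9,6,6)
g: flip: (9,6,6)→(6,-6,9)
g: translate: b→6 (≡-6 mod 12), so (6,-6,9)→(6,6,9)
g: reduced (well bottom): (6,6,9) with a≤c, −a<b≤a
reduced forms (6, 6, 9) vs (6, 6, 9) ⇒ equivalent

yes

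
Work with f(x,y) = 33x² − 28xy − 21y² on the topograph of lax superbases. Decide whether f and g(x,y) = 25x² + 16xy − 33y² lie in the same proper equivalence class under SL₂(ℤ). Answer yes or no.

D₁ = 3556, D₂ = 3556
river cycle of f (length 42): (-21, 28, 33), (33, 38, -16), (-16, 58, 3), (3, 56, -35), (-35, 14, 24), (24, 34, -25), (-25, 16, 33), (33, 50, -8), (-8, 46, 45), (45, 44, -9), … (32 more)
river cycle of g (length 42): (-33, 50, 8), (8, 46, -45), (-45, 44, 9), (9, 46, -40), (-40, 34, 15), (15, 56, -7), (-7, 56, 15), (15, 34, -40), (-40, 46, 9), (9, 44, -45), … (32 more)
cycles differ ⇒ inequivalent

no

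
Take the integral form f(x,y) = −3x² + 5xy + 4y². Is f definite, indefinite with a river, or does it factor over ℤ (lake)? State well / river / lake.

D = b²−4ac = 5² − 4·(-3)·4 = 73
D > 0 non-square ⇒ indefinite ⇒ periodic river

river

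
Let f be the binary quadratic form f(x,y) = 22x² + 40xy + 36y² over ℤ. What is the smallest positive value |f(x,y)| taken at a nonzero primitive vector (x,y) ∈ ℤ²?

translate: b→-4 (≡40 mod 44), so (22,40,36)→(22,-4,18)
flip: (22,-4,18)→(18,4,22)
reduced (well bottom): (18,4,22) with a≤c, −a<b≤a
well minimum = a = 18

18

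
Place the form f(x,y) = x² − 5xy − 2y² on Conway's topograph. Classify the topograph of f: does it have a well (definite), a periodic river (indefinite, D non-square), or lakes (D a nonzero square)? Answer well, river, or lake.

D = b²−4ac = (-5)² − 4·1·(-2) = 33
D > 0 non-square ⇒ indefinite ⇒ periodic river

river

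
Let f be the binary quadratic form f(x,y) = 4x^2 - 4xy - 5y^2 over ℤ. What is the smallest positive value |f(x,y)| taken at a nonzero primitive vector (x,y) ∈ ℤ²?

descent: ρ → (-5,4,4)  [lands on river]
river: ρ → (4,4,-5)
river: ρ → (-5,6,3)
river: ρ → (3,6,-5)
closes: descent 1, river 4
min |a| on river = 3

3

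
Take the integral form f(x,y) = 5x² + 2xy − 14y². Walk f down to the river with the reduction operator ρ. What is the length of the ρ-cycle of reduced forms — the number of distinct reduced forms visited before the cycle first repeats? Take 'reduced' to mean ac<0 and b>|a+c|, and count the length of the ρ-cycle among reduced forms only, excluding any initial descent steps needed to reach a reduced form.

D = 284, ⌊√D⌋ = 16
descent: ρ → (-14,-2,5)
descent: ρ → (5,12,-7)  [lands on river]
river: ρ → (-7,16,1)
river: ρ → (1,16,-7)
river: ρ → (-7,12,5)
river: ρ → (5,8,-11)
river: ρ → (-11,14,2)
river: ρ → (2,14,-11)
river: ρ → (-11,8,5)
ρ-cycle length = 8 (tail of 2 descent steps not counted)

8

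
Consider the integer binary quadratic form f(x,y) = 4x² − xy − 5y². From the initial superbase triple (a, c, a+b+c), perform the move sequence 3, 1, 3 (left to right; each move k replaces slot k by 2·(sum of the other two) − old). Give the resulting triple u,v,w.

start (4,-5,-2) = (f(1,0),f(0,1),f(1,1))
replace slot 3: 2·(4+(-5)) − (-2) = 0 → (4,-5,0)
replace slot 1: 2·((-5)+0) − 4 = -14 → (-14,-5,0)
replace slot 3: 2·((-14)+(-5)) − 0 = -38 → (-14,-5,-38)

-14,-5,-38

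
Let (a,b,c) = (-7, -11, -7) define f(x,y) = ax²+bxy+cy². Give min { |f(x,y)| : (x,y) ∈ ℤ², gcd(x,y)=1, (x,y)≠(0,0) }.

translate: b→-3 (≡11 mod 14), so (7,11,7)→(7,-3,3)
flip: (7,-3,3)→(3,3,7)
reduced (well bottom): (3,3,7) with a≤c, −a<b≤a
well minimum |f| = |-3| = 3 (negative-definite)

3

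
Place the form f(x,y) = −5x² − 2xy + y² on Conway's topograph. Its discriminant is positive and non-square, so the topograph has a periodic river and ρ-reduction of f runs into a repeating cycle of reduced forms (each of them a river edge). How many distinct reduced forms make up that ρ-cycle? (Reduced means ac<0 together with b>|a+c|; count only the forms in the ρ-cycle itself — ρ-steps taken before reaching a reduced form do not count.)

D = 24, ⌊√D⌋ = 4
descent: ρ → (1,4,-2)  [lands on river]
river: ρ → (-2,4,1)
ρ-cycle length = 2 (tail of 1 descent step not counted)

2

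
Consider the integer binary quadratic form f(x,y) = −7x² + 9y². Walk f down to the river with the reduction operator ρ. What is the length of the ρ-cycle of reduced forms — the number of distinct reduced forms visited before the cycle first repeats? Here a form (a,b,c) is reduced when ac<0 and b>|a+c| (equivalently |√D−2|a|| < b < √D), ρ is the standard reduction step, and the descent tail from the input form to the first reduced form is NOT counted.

D = 252, ⌊√D⌋ = 15
descent: ρ → (9,0,-7)
descent: ρ → (-7,14,2)  [lands on river]
river: ρ → (2,14,-7)
ρ-cycle length = 2 (tail of 2 descent steps not counted)

2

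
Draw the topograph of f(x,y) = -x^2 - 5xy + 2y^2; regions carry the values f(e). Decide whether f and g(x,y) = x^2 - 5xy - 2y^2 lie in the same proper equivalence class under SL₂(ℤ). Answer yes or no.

D₁ = 33, D₂ = 33
river cycle of f (length 4): (2, 5, -1), (-1, 5, 2), (2, 3, -3), (-3, 3, 2)
river cycle of g (length 4): (-2, 5, 1), (1, 5, -2), (-2, 3, 3), (3, 3, -2)
cycles differ ⇒ inequivalent

no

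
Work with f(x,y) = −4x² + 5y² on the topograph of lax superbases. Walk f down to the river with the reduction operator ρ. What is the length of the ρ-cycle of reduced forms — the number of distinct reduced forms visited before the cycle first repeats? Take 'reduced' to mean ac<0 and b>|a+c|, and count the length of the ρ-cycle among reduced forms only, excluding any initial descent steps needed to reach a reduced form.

D = 80, ⌊√D⌋ = 8
descent: ρ → (5,0,-4)
descent: ρ → (-4,8,1)  [lands on river]
river: ρ → (1,8,-4)
ρ-cycle length = 2 (tail of 2 descent steps not counted)

2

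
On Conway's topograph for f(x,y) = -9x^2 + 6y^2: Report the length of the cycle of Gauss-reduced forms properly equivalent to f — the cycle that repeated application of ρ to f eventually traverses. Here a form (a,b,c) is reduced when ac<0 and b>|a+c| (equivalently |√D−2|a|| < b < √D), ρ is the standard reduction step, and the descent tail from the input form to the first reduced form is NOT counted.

D = 216, ⌊√D⌋ = 14
descent: ρ → (6,12,-3)  [lands on river]
river: ρ → (-3,12,6)
ρ-cycle length = 2 (tail of 1 descent step not counted)

2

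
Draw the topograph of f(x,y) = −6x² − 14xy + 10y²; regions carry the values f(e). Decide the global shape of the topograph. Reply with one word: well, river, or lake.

D = b²−4ac = (-14)² − 4·(-6)·10 = 436
D > 0 non-square ⇒ indefinite ⇒ periodic river

river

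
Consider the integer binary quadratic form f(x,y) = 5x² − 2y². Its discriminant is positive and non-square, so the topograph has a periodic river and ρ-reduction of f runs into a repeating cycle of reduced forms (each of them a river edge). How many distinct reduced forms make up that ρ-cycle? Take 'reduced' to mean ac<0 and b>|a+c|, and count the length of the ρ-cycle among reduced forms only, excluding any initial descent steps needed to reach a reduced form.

D = 40, ⌊√D⌋ = 6
descent: ρ → (-2,4,3)  [lands on river]
river: ρ → (3,2,-3)
river: ρ → (-3,4,2)
river: ρ → (2,4,-3)
river: ρ → (-3,2,3)
river: ρ → (3,4,-2)
ρ-cycle length = 6 (tail of 1 descent step not counted)

6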